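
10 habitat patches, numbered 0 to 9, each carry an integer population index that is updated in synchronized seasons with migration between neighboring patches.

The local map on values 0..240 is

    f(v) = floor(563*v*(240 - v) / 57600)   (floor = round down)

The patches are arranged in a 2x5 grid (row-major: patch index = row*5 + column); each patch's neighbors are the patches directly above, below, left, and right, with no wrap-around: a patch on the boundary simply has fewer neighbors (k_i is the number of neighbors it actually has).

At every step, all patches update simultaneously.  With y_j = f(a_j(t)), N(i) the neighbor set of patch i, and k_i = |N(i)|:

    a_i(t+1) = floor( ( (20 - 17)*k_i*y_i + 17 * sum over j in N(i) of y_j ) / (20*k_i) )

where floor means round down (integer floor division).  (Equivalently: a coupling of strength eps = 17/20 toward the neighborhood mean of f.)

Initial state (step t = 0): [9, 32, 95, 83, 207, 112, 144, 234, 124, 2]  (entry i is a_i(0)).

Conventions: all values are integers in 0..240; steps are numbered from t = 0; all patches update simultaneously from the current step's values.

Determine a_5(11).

Simulating step by step:
t=0: [9, 32, 95, 83, 207, 112, 144, 234, 124, 2]
t=1: [90, 91, 78, 115, 65, 86, 82, 117, 61, 88]
t=2: [130, 127, 135, 117, 131, 128, 132, 121, 132, 111]
t=3: [139, 138, 139, 138, 139, 139, 139, 138, 139, 139]
t=4: [137, 137, 137, 137, 137, 137, 137, 137, 137, 137]
t=5: [137, 137, 137, 137, 137, 137, 137, 137, 137, 137]
t=6: [137, 137, 137, 137, 137, 137, 137, 137, 137, 137]
t=7: [137, 137, 137, 137, 137, 137, 137, 137, 137, 137]
t=8: [137, 137, 137, 137, 137, 137, 137, 137, 137, 137]
t=9: [137, 137, 137, 137, 137, 137, 137, 137, 137, 137]
t=10: [137, 137, 137, 137, 137, 137, 137, 137, 137, 137]
t=11: [137, 137, 137, 137, 137, 137, 137, 137, 137, 137]

Answer: a_5(11) = 137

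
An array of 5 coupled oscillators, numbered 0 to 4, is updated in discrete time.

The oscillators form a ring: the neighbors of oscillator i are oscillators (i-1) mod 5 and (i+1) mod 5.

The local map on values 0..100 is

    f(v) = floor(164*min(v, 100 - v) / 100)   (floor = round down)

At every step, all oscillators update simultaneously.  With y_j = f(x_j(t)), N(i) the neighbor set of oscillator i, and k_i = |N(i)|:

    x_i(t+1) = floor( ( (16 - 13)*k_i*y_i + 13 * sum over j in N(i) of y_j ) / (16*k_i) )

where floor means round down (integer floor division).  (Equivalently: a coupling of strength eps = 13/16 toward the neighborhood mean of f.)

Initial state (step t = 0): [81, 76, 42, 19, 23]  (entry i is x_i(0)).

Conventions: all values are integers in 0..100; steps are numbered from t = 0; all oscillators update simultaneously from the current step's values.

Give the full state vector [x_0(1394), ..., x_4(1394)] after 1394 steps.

Simulating step by step:
t=0: [81, 76, 42, 19, 23]
t=1: [36, 47, 41, 48, 32]
t=2: [63, 65, 75, 62, 65]
t=3: [57, 51, 56, 51, 60]
t=4: [72, 72, 78, 70, 73]
t=5: [44, 41, 44, 41, 46]
t=6: [71, 71, 67, 72, 70]
t=7: [47, 49, 47, 50, 46]
t=8: [77, 77, 80, 77, 78]
t=9: [36, 34, 36, 34, 36]
t=10: [57, 58, 55, 58, 57]
t=11: [69, 70, 68, 70, 69]
t=12: [49, 50, 49, 50, 49]
t=13: [80, 80, 81, 80, 80]
t=14: [32, 31, 31, 31, 32]
t=15: [51, 50, 50, 50, 51]
t=16: [80, 81, 82, 81, 80]
t=17: [31, 30, 30, 30, 31]
t=18: [49, 49, 49, 49, 49]
t=19: [80, 80, 80, 80, 80]
t=20: [32, 32, 32, 32, 32]
t=21: [52, 52, 52, 52, 52]
t=22: [78, 78, 78, 78, 78]
t=23: [36, 36, 36, 36, 36]
t=24: [59, 59, 59, 59, 59]
t=25: [67, 67, 67, 67, 67]
t=26: [54, 54, 54, 54, 54]
t=27: [75, 75, 75, 75, 75]
t=28: [41, 41, 41, 41, 41]
t=29: [67, 67, 67, 67, 67]

Answer: [54, 54, 54, 54, 54]
Key observation: The state at step 25, [67, 67, 67, 67, 67], reappears at step 29: the system is in a cycle of period 4 from step 25 on.  Therefore the state at step 1394 equals the state at step 25 + ((1394 - 25) mod 4) = 26, which is [54, 54, 54, 54, 54].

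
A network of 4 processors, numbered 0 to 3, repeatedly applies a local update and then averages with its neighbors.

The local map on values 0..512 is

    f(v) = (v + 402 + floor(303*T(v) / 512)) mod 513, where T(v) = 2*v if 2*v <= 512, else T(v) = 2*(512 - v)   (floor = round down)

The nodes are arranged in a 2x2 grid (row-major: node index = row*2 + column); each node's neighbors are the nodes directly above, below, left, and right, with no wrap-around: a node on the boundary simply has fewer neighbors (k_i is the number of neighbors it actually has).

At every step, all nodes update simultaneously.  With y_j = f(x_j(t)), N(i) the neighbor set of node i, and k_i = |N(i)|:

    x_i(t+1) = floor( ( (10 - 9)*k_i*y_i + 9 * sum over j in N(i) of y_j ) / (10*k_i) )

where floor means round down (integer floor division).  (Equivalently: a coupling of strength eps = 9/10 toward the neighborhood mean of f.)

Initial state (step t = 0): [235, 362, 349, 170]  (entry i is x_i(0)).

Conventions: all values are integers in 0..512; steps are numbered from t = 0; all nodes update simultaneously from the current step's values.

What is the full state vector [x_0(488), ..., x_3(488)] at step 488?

Simulating step by step:
t=0: [235, 362, 349, 170]
t=1: [426, 340, 340, 412]
t=2: [430, 418, 418, 430]
t=3: [417, 416, 416, 417]
t=4: [418, 418, 418, 418]
t=5: [418, 418, 418, 418]

Answer: [418, 418, 418, 418]
Key observation: The state at step 4, [418, 418, 418, 418], reappears at step 5: the system is in a cycle of period 1 from step 4 on.  Therefore the state at step 488 equals the state at step 4 + ((488 - 4) mod 1) = 4, which is [418, 418, 418, 418].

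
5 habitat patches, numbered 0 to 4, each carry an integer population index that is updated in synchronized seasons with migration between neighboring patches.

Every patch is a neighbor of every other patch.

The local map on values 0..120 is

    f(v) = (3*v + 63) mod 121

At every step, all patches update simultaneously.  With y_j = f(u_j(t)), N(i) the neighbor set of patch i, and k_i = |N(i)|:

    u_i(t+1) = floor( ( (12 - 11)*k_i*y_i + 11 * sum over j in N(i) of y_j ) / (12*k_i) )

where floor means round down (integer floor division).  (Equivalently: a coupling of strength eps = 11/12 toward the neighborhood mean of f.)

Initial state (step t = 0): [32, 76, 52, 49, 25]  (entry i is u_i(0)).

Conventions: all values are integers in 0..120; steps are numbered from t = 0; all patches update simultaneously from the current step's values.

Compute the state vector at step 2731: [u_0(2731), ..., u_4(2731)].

Answer: [95, 95, 95, 95, 95]
Key observation: The state at step 8, [18, 18, 18, 18, 18], reappears at step 13: the system is in a cycle of period 5 from step 8 on.  Therefore the state at step 2731 equals the state at step 8 + ((2731 - 8) mod 5) = 11, which is [95, 95, 95, 95, 95].

Derivation:
t=0: [32, 76, 52, 49, 25]
t=1: [61, 59, 52, 53, 64]
t=2: [76, 59, 62, 62, 74]
t=3: [44, 34, 50, 50, 45]
t=4: [76, 80, 73, 73, 75]
t=5: [46, 45, 48, 48, 47]
t=6: [82, 83, 81, 81, 82]
t=7: [66, 65, 66, 66, 66]
t=8: [18, 18, 18, 18, 18]
t=9: [117, 117, 117, 117, 117]
t=10: [51, 51, 51, 51, 51]
t=11: [95, 95, 95, 95, 95]
t=12: [106, 106, 106, 106, 106]
t=13: [18, 18, 18, 18, 18]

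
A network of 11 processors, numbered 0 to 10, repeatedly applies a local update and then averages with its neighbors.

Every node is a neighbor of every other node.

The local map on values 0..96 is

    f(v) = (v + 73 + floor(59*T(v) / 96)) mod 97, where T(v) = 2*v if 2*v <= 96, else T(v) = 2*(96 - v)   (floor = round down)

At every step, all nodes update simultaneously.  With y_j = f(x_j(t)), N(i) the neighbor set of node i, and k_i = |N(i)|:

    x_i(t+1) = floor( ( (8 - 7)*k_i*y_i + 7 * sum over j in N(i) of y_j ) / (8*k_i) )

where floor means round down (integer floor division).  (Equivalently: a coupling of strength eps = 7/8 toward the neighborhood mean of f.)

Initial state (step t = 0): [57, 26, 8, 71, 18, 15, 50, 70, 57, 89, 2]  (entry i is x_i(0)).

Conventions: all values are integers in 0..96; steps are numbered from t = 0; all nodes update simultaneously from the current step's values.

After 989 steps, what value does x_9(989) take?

Answer: x_9(989) = 76
Key observation: The state at step 4, [76, 76, 76, 76, 76, 76, 76, 76, 76, 76, 76], reappears at step 5: the system is in a cycle of period 1 from step 4 on.  Therefore the state at step 989 equals the state at step 4 + ((989 - 4) mod 1) = 4, which is [76, 76, 76, 76, 76, 76, 76, 76, 76, 76, 76].

Derivation:
t=0: [57, 26, 8, 71, 18, 15, 50, 70, 57, 89, 2]
t=1: [63, 61, 64, 63, 61, 61, 63, 63, 63, 63, 63]
t=2: [79, 79, 79, 79, 79, 79, 79, 79, 79, 79, 79]
t=3: [75, 75, 75, 75, 75, 75, 75, 75, 75, 75, 75]
t=4: [76, 76, 76, 76, 76, 76, 76, 76, 76, 76, 76]
t=5: [76, 76, 76, 76, 76, 76, 76, 76, 76, 76, 76]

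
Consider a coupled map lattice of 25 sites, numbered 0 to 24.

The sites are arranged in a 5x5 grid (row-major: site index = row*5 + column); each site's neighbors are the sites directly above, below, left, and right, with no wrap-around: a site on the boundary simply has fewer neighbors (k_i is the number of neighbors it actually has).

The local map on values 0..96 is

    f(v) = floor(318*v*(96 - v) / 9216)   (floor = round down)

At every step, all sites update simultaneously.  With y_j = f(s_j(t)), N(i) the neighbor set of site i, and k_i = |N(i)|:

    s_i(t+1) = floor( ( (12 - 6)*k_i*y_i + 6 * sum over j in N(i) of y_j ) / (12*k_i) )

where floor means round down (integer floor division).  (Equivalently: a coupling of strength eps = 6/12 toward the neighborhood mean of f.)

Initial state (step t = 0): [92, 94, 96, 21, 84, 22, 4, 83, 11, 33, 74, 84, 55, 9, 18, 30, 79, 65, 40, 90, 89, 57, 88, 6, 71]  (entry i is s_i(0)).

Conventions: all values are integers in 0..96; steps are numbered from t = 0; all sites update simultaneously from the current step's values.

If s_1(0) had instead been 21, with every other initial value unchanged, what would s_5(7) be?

Simulating step by step:
t=0: [92, 21, 96, 21, 84, 22, 4, 83, 11, 33, 74, 84, 55, 9, 18, 30, 79, 65, 40, 90, 89, 57, 88, 6, 71]
t=1: [33, 31, 24, 38, 48, 41, 28, 33, 39, 54, 54, 40, 59, 42, 43, 54, 53, 62, 55, 40, 46, 53, 39, 36, 39]
t=2: [72, 67, 65, 73, 78, 74, 69, 69, 75, 77, 77, 75, 74, 77, 77, 78, 77, 74, 76, 77, 78, 77, 75, 75, 75]
t=3: [60, 65, 65, 57, 50, 56, 62, 62, 54, 50, 51, 54, 56, 51, 50, 48, 51, 54, 52, 51, 48, 50, 53, 53, 53]
t=4: [73, 70, 70, 75, 78, 76, 73, 73, 77, 78, 78, 77, 76, 78, 79, 79, 78, 78, 78, 78, 79, 78, 78, 78, 78]
t=5: [57, 60, 59, 53, 49, 53, 56, 56, 50, 48, 48, 50, 51, 48, 47, 46, 48, 48, 48, 47, 46, 47, 48, 48, 48]
t=6: [76, 75, 75, 77, 78, 77, 77, 77, 78, 79, 78, 78, 78, 79, 79, 79, 79, 79, 79, 79, 79, 79, 79, 79, 79]
t=7: [52, 53, 52, 50, 48, 50, 50, 50, 48, 46, 48, 48, 47, 46, 46, 46, 46, 46, 46, 46, 46, 46, 46, 46, 46]

Answer: s_5(7) = 50
Key observation: This trace re-runs the system from the modified initial state.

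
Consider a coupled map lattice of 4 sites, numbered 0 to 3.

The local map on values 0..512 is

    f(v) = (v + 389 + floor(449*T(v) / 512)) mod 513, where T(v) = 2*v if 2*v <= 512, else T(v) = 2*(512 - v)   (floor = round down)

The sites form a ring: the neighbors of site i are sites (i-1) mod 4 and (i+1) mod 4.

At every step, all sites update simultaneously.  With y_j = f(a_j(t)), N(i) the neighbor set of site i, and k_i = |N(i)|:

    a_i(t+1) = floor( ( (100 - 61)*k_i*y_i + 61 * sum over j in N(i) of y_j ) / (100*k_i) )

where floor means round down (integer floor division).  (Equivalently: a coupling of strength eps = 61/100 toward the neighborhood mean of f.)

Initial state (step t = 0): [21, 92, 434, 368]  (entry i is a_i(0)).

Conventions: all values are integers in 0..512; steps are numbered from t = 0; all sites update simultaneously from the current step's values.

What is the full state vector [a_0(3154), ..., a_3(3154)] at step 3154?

Simulating step by step:
t=0: [21, 92, 434, 368]
t=1: [364, 322, 364, 465]
t=2: [329, 311, 329, 469]
t=3: [140, 17, 140, 171]
t=4: [339, 328, 339, 294]
t=5: [17, 8, 17, 18]
t=6: [428, 425, 428, 436]
t=7: [449, 451, 449, 448]
t=8: [434, 434, 434, 435]
t=9: [446, 446, 446, 446]
t=10: [437, 437, 437, 437]
t=11: [444, 444, 444, 444]
t=12: [439, 439, 439, 439]
t=13: [443, 443, 443, 443]
t=14: [440, 440, 440, 440]
t=15: [442, 442, 442, 442]
t=16: [440, 440, 440, 440]

Answer: [440, 440, 440, 440]
Key observation: The state at step 14, [440, 440, 440, 440], reappears at step 16: the system is in a cycle of period 2 from step 14 on.  Therefore the state at step 3154 equals the state at step 14 + ((3154 - 14) mod 2) = 14, which is [440, 440, 440, 440].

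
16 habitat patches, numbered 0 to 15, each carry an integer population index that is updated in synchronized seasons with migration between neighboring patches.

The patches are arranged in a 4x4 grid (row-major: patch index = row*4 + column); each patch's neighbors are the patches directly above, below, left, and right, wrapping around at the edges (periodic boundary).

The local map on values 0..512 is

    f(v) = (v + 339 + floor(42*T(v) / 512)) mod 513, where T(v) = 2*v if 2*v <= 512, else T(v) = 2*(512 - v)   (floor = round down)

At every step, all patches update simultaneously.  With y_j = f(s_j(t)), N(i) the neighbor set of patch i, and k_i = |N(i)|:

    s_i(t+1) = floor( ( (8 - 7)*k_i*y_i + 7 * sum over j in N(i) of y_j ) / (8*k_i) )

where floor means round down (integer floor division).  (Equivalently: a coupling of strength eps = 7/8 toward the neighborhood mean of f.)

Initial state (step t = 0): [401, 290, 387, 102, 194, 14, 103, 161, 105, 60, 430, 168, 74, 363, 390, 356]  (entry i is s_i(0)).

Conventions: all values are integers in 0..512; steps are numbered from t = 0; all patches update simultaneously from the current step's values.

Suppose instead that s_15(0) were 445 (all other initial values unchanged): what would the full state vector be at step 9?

Simulating step by step:
t=0: [401, 290, 387, 102, 194, 14, 103, 161, 105, 60, 430, 168, 74, 363, 390, 445]
t=1: [267, 247, 314, 226, 241, 278, 247, 217, 255, 334, 279, 226, 315, 293, 247, 284]
t=2: [121, 145, 115, 127, 117, 131, 131, 96, 137, 146, 128, 118, 143, 147, 148, 119]
t=3: [491, 490, 495, 471, 478, 494, 477, 478, 491, 498, 495, 477, 492, 508, 489, 492]
t=4: [313, 324, 313, 316, 316, 316, 317, 307, 316, 324, 316, 316, 323, 322, 324, 313]
t=5: [176, 174, 176, 170, 171, 176, 171, 173, 176, 175, 176, 171, 174, 179, 174, 176]
t=6: [26, 30, 26, 28, 28, 27, 28, 24, 27, 30, 27, 28, 30, 28, 30, 26]
t=7: [371, 370, 371, 368, 369, 371, 369, 370, 371, 370, 371, 369, 370, 372, 370, 371]
t=8: [218, 219, 218, 219, 219, 218, 219, 217, 218, 219, 218, 219, 219, 219, 219, 218]
t=9: [79, 79, 79, 78, 78, 79, 78, 79, 79, 79, 79, 78, 79, 80, 79, 79]

Answer: [79, 79, 79, 78, 78, 79, 78, 79, 79, 79, 79, 78, 79, 80, 79, 79]
Key observation: This trace re-runs the system from the modified initial state.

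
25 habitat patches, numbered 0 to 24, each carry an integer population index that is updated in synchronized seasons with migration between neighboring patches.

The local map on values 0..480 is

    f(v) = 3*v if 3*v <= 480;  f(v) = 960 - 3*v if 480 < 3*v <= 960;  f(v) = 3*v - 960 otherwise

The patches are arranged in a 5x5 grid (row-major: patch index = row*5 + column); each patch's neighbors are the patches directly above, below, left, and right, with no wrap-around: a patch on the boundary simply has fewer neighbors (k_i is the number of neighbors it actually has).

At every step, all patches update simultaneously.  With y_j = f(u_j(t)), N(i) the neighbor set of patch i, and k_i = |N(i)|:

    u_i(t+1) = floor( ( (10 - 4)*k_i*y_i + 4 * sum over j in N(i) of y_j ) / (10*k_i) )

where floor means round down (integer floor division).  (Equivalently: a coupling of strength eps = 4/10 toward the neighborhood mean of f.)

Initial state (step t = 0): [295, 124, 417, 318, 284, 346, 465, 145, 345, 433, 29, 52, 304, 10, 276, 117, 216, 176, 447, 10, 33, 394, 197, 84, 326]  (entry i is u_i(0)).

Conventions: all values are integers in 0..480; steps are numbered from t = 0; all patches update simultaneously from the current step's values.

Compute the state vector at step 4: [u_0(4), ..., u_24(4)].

Simulating step by step:
t=0: [295, 124, 417, 318, 284, 346, 465, 145, 345, 433, 29, 52, 304, 10, 276, 117, 216, 176, 447, 10, 33, 394, 197, 84, 326]
t=1: [135, 330, 283, 66, 133, 126, 365, 345, 126, 245, 130, 181, 134, 81, 132, 277, 303, 370, 303, 88, 174, 237, 342, 253, 67]
t=2: [324, 104, 107, 237, 324, 350, 171, 147, 300, 291, 357, 348, 329, 268, 335, 194, 125, 147, 116, 244, 338, 223, 119, 163, 213]
t=3: [87, 291, 326, 201, 74, 130, 360, 350, 129, 67, 140, 146, 128, 141, 89, 298, 344, 375, 338, 232, 166, 279, 374, 419, 332]
t=4: [252, 105, 82, 297, 244, 340, 172, 144, 339, 237, 371, 362, 342, 363, 278, 166, 122, 166, 147, 206, 315, 166, 175, 211, 133]

Answer: [252, 105, 82, 297, 244, 340, 172, 144, 339, 237, 371, 362, 342, 363, 278, 166, 122, 166, 147, 206, 315, 166, 175, 211, 133]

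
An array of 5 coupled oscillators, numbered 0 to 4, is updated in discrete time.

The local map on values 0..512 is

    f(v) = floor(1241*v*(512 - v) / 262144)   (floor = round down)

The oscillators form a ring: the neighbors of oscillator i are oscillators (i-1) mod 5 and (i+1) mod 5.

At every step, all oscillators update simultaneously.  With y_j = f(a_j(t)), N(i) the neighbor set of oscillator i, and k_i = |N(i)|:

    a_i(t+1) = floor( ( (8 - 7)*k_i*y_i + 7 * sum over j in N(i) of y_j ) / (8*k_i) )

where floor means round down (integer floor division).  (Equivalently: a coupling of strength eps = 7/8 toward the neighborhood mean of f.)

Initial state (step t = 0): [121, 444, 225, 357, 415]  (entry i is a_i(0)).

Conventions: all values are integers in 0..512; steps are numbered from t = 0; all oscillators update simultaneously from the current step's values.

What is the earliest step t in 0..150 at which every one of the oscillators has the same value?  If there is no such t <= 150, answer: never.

Answer: never
Key observation: The state at step 4 reappears at step 6 — the system is in a cycle of period 2 from step 4 on.  No step 0..6 is synchronized, and the cycle repeats forever, so no step up to 150 (or ever) has all oscillators equal.

Derivation:
t=0: [121, 444, 225, 357, 415]  (not all equal)
t=1: [173, 248, 214, 249, 235]  (not all equal)
t=2: [304, 291, 308, 305, 295]  (not all equal)
t=3: [302, 298, 300, 299, 299]  (not all equal)
t=4: [300, 300, 301, 301, 300]  (not all equal)
t=5: [301, 300, 300, 300, 300]  (not all equal)
t=6: [300, 300, 301, 301, 300]  (not all equal)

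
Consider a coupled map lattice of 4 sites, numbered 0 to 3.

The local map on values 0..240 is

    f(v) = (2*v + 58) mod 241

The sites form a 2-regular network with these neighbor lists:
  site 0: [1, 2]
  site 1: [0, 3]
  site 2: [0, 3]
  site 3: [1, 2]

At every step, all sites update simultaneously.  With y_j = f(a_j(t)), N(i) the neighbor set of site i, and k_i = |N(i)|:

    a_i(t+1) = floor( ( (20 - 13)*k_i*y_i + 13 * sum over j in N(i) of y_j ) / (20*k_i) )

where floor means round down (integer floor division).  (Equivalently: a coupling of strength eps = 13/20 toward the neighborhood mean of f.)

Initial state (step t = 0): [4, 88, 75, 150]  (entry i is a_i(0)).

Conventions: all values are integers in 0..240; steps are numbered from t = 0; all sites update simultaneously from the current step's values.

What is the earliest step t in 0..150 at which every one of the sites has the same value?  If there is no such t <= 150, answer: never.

Simulating step by step:
t=0: [4, 88, 75, 150]  (not all equal)
t=1: [166, 141, 132, 184]  (not all equal)
t=2: [110, 143, 136, 123]  (not all equal)
t=3: [75, 68, 63, 84]  (not all equal)
t=4: [195, 208, 205, 201]  (not all equal)
t=5: [221, 220, 217, 226]  (not all equal)
t=6: [14, 20, 18, 18]  (not all equal)
t=7: [92, 92, 91, 95]  (not all equal)
t=8: [78, 2, 86, 80]  (not all equal)
t=9: [169, 162, 220, 171]  (not all equal)
t=10: [105, 151, 107, 106]  (not all equal)
t=11: [58, 59, 29, 58]  (not all equal)
t=12: [155, 174, 153, 155]  (not all equal)
t=13: [138, 140, 125, 138]  (not all equal)
t=14: [85, 94, 83, 85]  (not all equal)
t=15: [154, 149, 226, 154]  (not all equal)
t=16: [90, 121, 91, 90]  (not all equal)
t=17: [180, 175, 238, 180]  (not all equal)
t=18: [133, 173, 133, 133]  (not all equal)
t=19: [109, 111, 83, 109]  (not all equal)
t=20: [97, 36, 101, 97]  (not all equal)
t=21: [52, 52, 13, 52]  (not all equal)
t=22: [136, 162, 134, 136]  (not all equal)
t=23: [104, 107, 87, 104]  (not all equal)
t=24: [94, 27, 97, 94]  (not all equal)
t=25: [41, 42, 7, 41]  (not all equal)
t=26: [118, 140, 116, 118]  (not all equal)
t=27: [66, 68, 51, 66]  (not all equal)
t=28: [181, 191, 179, 181]  (not all equal)
t=29: [184, 186, 177, 184]  (not all equal)
t=30: [181, 186, 180, 181]  (not all equal)
t=31: [181, 182, 178, 181]  (not all equal)
t=32: [177, 179, 176, 177]  (not all equal)
t=33: [171, 172, 170, 171]  (not all equal)
t=34: [159, 159, 158, 159]  (not all equal)
t=35: [134, 135, 134, 134]  (not all equal)
t=36: [85, 85, 85, 85]  (all equal)

Answer: 36
Key observation: Synchronization is absorbing here: once all sites are equal they stay equal, and step 36 is the first all-equal step.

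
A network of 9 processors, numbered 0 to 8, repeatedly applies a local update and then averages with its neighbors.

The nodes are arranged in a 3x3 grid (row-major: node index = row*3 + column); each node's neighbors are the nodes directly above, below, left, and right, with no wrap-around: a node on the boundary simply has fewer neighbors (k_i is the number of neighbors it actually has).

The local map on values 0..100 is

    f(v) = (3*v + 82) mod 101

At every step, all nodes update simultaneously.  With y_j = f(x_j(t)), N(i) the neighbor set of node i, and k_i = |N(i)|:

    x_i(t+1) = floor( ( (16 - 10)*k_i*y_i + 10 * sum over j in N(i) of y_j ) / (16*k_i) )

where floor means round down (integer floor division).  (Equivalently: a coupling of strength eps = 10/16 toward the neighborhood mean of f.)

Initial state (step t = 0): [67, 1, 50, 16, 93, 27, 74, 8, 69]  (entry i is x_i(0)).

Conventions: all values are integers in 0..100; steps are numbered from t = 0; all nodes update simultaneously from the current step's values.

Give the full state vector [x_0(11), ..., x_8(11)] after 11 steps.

Answer: [33, 34, 64, 29, 40, 57, 59, 56, 76]

Derivation:
t=0: [67, 1, 50, 16, 93, 27, 74, 8, 69]
t=1: [66, 67, 57, 40, 50, 59, 11, 32, 53]
t=2: [54, 63, 62, 25, 44, 46, 29, 46, 56]
t=3: [54, 50, 51, 46, 29, 33, 48, 33, 29]
t=4: [30, 41, 46, 34, 58, 65, 39, 63, 75]
t=5: [53, 30, 31, 77, 56, 43, 84, 58, 46]
t=6: [39, 60, 52, 28, 40, 32, 31, 40, 26]
t=7: [75, 50, 56, 60, 31, 48, 48, 27, 46]
t=8: [29, 37, 34, 43, 55, 38, 47, 47, 33]
t=9: [57, 75, 89, 31, 50, 78, 17, 38, 66]
t=10: [43, 27, 22, 51, 40, 36, 64, 64, 63]
t=11: [33, 34, 64, 29, 40, 57, 59, 56, 76]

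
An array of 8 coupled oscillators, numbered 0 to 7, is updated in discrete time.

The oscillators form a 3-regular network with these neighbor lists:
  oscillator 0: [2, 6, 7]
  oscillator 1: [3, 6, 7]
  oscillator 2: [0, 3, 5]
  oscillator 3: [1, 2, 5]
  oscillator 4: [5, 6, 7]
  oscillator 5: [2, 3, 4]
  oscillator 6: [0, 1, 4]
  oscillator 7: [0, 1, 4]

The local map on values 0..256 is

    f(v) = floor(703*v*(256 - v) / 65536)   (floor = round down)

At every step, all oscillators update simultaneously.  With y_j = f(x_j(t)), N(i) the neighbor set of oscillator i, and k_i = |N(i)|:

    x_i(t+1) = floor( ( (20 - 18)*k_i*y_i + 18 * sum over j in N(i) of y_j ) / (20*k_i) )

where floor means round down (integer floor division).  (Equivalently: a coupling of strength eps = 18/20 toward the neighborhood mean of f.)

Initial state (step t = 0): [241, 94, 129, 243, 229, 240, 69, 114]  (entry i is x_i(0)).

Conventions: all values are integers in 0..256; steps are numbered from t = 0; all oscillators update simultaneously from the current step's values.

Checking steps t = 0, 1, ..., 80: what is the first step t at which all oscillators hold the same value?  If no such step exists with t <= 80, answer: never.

Simulating step by step:
t=0: [241, 94, 129, 243, 229, 240, 69, 114]  (not all equal)
t=1: [149, 119, 51, 117, 112, 86, 93, 97]  (not all equal)
t=2: [148, 167, 161, 150, 162, 153, 171, 171]  (not all equal)
t=3: [159, 159, 169, 164, 160, 166, 163, 163]  (not all equal)
t=4: [160, 162, 161, 160, 161, 160, 164, 164]  (not all equal)
t=5: [162, 162, 164, 163, 162, 164, 163, 163]  (not all equal)
t=6: [161, 162, 161, 161, 161, 161, 162, 162]  (not all equal)
t=7: [163, 163, 164, 163, 163, 164, 163, 163]  (not all equal)
t=8: [161, 162, 161, 161, 161, 161, 162, 162]  (not all equal)

Answer: never
Key observation: The state at step 6 reappears at step 8 — the system is in a cycle of period 2 from step 6 on.  No step 0..8 is synchronized, and the cycle repeats forever, so no step up to 80 (or ever) has all oscillators equal.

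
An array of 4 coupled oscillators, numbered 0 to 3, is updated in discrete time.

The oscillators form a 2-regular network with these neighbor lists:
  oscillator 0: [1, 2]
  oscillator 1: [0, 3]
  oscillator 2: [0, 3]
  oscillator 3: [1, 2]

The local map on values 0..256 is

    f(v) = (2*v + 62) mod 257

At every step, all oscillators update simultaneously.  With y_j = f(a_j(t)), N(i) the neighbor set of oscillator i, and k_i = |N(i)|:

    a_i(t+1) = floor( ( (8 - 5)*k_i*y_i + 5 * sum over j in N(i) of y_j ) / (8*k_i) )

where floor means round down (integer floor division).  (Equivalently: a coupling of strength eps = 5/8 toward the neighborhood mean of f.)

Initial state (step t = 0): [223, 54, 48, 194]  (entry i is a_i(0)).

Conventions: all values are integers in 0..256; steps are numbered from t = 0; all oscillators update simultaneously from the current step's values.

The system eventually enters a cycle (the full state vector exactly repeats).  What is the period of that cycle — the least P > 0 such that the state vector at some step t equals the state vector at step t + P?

Simulating step by step:
t=0: [223, 54, 48, 194]
t=1: [196, 202, 198, 174]
t=2: [202, 187, 184, 185]
t=3: [188, 187, 184, 175]
t=4: [177, 172, 169, 168]
t=5: [150, 149, 147, 144]
t=6: [102, 100, 99, 98]
t=7: [5, 5, 4, 2]
t=8: [71, 70, 69, 69]
t=9: [202, 202, 201, 200]
t=10: [208, 207, 207, 206]
t=11: [219, 219, 219, 218]
t=12: [243, 242, 242, 242]
t=13: [32, 32, 32, 32]
t=14: [126, 126, 126, 126]
t=15: [57, 57, 57, 57]
t=16: [176, 176, 176, 176]
t=17: [157, 157, 157, 157]
t=18: [119, 119, 119, 119]
t=19: [43, 43, 43, 43]
t=20: [148, 148, 148, 148]
t=21: [101, 101, 101, 101]
t=22: [7, 7, 7, 7]
t=23: [76, 76, 76, 76]
t=24: [214, 214, 214, 214]
t=25: [233, 233, 233, 233]
t=26: [14, 14, 14, 14]
t=27: [90, 90, 90, 90]
t=28: [242, 242, 242, 242]
t=29: [32, 32, 32, 32]

Answer: 16
Key observation: The state at step 13, [32, 32, 32, 32], reappears at step 29 — and no state repeats earlier — so the cycle the system enters has period 16.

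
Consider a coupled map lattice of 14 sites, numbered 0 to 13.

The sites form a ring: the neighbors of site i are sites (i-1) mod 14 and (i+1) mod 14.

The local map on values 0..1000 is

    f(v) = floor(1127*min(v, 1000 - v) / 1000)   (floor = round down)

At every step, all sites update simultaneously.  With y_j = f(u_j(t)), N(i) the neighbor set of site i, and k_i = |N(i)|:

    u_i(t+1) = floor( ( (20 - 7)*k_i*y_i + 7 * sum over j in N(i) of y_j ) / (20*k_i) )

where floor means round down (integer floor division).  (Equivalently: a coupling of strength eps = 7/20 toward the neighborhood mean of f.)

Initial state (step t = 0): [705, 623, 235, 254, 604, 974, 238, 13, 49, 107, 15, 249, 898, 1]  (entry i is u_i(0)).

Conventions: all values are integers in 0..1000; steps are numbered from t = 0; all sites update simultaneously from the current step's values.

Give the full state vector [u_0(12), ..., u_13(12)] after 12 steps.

Answer: [533, 543, 550, 550, 547, 546, 529, 452, 387, 377, 416, 483, 541, 534]

Derivation:
t=0: [705, 623, 235, 254, 604, 974, 238, 13, 49, 107, 15, 249, 898, 1]
t=1: [290, 379, 295, 310, 345, 143, 181, 65, 59, 90, 80, 204, 123, 78]
t=2: [301, 392, 351, 352, 341, 208, 172, 94, 73, 92, 116, 188, 145, 137]
t=3: [324, 415, 403, 393, 359, 253, 184, 116, 89, 104, 139, 188, 169, 187]
t=4: [355, 446, 454, 437, 389, 292, 207, 138, 108, 120, 158, 197, 197, 233]
t=5: [393, 485, 506, 485, 428, 331, 236, 162, 129, 140, 178, 214, 229, 279]
t=6: [437, 529, 552, 536, 474, 373, 269, 190, 153, 162, 199, 236, 264, 326]
t=7: [476, 518, 511, 520, 511, 419, 307, 222, 181, 187, 223, 263, 303, 376]
t=8: [517, 543, 547, 543, 535, 463, 350, 258, 212, 215, 251, 296, 347, 428]
t=9: [528, 519, 511, 515, 521, 499, 398, 299, 247, 248, 283, 334, 396, 476]
t=10: [533, 541, 548, 545, 544, 538, 448, 345, 288, 285, 321, 378, 449, 519]
t=11: [527, 517, 510, 511, 514, 515, 486, 397, 334, 328, 365, 428, 498, 532]
t=12: [533, 543, 550, 550, 547, 546, 529, 452, 387, 377, 416, 483, 541, 534]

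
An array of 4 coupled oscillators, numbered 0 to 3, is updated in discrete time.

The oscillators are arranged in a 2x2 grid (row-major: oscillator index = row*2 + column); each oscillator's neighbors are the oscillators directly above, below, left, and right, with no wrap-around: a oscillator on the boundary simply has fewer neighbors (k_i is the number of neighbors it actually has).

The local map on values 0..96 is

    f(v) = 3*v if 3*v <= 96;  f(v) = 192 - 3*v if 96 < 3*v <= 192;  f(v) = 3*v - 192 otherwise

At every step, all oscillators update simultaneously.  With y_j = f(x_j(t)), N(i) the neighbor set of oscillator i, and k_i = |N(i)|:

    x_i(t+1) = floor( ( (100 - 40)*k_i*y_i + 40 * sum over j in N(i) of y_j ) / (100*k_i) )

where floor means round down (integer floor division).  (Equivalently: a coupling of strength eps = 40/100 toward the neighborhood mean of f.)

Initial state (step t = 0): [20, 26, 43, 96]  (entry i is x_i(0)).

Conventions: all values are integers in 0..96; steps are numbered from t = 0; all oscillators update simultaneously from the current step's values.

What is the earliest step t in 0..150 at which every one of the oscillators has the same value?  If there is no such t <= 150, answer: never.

Answer: 13
Key observation: Synchronization is absorbing here: once all oscillators are equal they stay equal, and step 13 is the first all-equal step.

Derivation:
t=0: [20, 26, 43, 96]  (not all equal)
t=1: [64, 78, 69, 85]  (not all equal)
t=2: [11, 37, 21, 49]  (not all equal)
t=3: [48, 64, 53, 55]  (not all equal)
t=4: [35, 15, 34, 22]  (not all equal)
t=5: [79, 57, 84, 66]  (not all equal)
t=6: [43, 22, 46, 19]  (not all equal)
t=7: [61, 63, 56, 58]  (not all equal)
t=8: [10, 7, 19, 16]  (not all equal)
t=9: [33, 28, 49, 44]  (not all equal)
t=10: [81, 81, 57, 61]  (not all equal)
t=11: [45, 42, 24, 19]  (not all equal)
t=12: [61, 62, 66, 61]  (not all equal)
t=13: [7, 7, 7, 7]  (all equal)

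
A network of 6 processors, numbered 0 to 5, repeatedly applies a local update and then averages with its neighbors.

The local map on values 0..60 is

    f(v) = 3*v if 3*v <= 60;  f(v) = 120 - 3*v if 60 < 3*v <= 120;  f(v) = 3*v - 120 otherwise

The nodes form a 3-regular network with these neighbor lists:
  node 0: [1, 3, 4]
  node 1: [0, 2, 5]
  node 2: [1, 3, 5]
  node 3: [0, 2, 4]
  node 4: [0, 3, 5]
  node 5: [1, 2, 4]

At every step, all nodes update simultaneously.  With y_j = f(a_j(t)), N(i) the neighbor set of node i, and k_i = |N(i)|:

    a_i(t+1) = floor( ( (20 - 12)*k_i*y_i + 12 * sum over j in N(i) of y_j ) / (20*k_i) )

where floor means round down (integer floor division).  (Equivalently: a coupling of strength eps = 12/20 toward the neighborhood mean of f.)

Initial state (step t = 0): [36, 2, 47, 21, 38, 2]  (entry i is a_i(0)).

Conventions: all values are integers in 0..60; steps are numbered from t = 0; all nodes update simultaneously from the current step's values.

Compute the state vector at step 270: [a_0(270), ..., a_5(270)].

Simulating step by step:
t=0: [36, 2, 47, 21, 38, 2]
t=1: [18, 10, 22, 30, 17, 9]
t=2: [43, 39, 39, 43, 42, 37]
t=3: [7, 5, 5, 7, 7, 6]
t=4: [19, 16, 16, 19, 20, 17]
t=5: [55, 50, 50, 55, 57, 51]
t=6: [43, 33, 33, 43, 45, 35]
t=7: [12, 17, 17, 12, 12, 17]
t=8: [39, 48, 48, 39, 39, 48]
t=9: [7, 19, 19, 7, 7, 19]
t=10: [28, 49, 49, 28, 28, 49]
t=11: [34, 28, 28, 34, 34, 28]
t=12: [21, 32, 32, 21, 21, 32]
t=13: [50, 30, 30, 50, 50, 30]
t=14: [30, 30, 30, 30, 30, 30]
t=15: [30, 30, 30, 30, 30, 30]

Answer: [30, 30, 30, 30, 30, 30]
Key observation: The state at step 14, [30, 30, 30, 30, 30, 30], reappears at step 15: the system is in a cycle of period 1 from step 14 on.  Therefore the state at step 270 equals the state at step 14 + ((270 - 14) mod 1) = 14, which is [30, 30, 30, 30, 30, 30].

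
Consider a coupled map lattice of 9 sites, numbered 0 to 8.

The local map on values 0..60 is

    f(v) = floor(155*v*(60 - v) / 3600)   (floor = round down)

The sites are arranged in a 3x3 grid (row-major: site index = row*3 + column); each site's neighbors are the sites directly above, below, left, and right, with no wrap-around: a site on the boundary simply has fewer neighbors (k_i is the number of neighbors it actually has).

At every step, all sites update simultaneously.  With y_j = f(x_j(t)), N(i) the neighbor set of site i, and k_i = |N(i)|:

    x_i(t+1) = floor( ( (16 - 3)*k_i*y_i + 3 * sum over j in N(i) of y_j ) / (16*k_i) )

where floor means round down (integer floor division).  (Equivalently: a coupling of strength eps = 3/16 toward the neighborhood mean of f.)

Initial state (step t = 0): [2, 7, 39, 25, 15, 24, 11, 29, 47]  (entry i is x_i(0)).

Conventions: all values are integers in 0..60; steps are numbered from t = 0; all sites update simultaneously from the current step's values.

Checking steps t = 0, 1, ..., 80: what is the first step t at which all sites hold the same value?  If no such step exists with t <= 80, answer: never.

Simulating step by step:
t=0: [2, 7, 39, 25, 15, 24, 11, 29, 47]  (not all equal)
t=1: [8, 16, 33, 33, 29, 35, 25, 35, 28]  (not all equal)
t=2: [20, 30, 37, 36, 37, 37, 37, 37, 37]  (not all equal)
t=3: [34, 37, 36, 36, 36, 36, 36, 36, 36]  (not all equal)
t=4: [37, 36, 36, 37, 36, 37, 37, 37, 37]  (not all equal)
t=5: [36, 36, 36, 36, 36, 36, 36, 36, 36]  (all equal)

Answer: 5
Key observation: Synchronization is absorbing here: once all sites are equal they stay equal, and step 5 is the first all-equal step.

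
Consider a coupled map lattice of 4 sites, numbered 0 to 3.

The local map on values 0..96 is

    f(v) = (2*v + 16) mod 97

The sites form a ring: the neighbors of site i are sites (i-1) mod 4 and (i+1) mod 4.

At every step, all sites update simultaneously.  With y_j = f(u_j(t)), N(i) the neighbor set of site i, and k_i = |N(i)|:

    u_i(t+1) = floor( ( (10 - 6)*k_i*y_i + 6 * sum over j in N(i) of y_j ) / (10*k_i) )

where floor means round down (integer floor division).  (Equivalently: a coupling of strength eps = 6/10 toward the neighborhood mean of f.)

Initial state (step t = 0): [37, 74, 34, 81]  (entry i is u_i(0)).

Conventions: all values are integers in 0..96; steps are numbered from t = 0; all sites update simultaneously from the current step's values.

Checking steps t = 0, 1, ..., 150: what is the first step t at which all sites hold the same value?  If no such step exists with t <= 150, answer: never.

Answer: 7
Key observation: Synchronization is absorbing here: once all sites are equal they stay equal, and step 7 is the first all-equal step.

Derivation:
t=0: [37, 74, 34, 81]  (not all equal)
t=1: [80, 79, 78, 84]  (not all equal)
t=2: [80, 77, 79, 81]  (not all equal)
t=3: [77, 76, 77, 79]  (not all equal)
t=4: [73, 72, 73, 74]  (not all equal)
t=5: [65, 64, 65, 65]  (not all equal)
t=6: [48, 48, 48, 49]  (not all equal)
t=7: [15, 15, 15, 15]  (all equal)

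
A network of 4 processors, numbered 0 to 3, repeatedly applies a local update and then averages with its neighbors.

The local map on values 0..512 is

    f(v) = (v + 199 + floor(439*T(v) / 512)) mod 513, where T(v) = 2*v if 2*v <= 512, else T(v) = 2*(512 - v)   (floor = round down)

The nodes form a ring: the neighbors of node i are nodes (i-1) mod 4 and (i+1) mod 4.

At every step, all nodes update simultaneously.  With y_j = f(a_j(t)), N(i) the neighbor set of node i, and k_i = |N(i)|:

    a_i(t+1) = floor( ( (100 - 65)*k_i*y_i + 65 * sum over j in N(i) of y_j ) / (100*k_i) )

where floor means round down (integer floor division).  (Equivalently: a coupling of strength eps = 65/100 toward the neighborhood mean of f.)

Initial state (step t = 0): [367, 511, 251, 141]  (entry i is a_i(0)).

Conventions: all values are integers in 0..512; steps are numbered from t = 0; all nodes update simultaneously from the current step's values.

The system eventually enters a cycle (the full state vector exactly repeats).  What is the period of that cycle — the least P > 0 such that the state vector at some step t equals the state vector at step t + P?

Simulating step by step:
t=0: [367, 511, 251, 141]
t=1: [191, 286, 214, 240]
t=2: [297, 278, 319, 270]
t=3: [361, 350, 356, 352]
t=4: [309, 309, 311, 308]
t=5: [343, 342, 342, 342]
t=6: [318, 318, 319, 318]
t=7: [336, 335, 335, 335]
t=8: [323, 323, 324, 323]
t=9: [333, 332, 332, 332]
t=10: [325, 325, 326, 325]
t=11: [331, 330, 330, 330]
t=12: [327, 327, 328, 327]
t=13: [330, 329, 329, 329]
t=14: [328, 328, 328, 328]
t=15: [329, 329, 329, 329]
t=16: [328, 328, 328, 328]

Answer: 2
Key observation: The state at step 14, [328, 328, 328, 328], reappears at step 16 — and no state repeats earlier — so the cycle the system enters has period 2.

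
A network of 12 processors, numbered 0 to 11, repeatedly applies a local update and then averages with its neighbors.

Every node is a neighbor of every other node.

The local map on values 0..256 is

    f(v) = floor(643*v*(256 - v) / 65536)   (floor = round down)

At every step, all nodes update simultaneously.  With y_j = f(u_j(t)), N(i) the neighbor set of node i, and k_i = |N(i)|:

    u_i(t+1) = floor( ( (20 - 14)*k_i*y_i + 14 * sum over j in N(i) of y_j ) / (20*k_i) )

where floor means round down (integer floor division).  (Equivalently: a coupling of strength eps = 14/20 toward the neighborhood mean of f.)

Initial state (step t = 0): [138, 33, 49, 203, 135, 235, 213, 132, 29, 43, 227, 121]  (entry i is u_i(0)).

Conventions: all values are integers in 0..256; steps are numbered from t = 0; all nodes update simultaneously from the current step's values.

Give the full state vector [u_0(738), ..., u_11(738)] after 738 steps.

Simulating step by step:
t=0: [138, 33, 49, 203, 135, 235, 213, 132, 29, 43, 227, 121]
t=1: [118, 97, 104, 105, 118, 92, 101, 118, 95, 101, 95, 118]
t=2: [155, 153, 154, 154, 155, 152, 153, 155, 153, 153, 153, 155]
t=3: [153, 153, 153, 153, 153, 154, 153, 153, 153, 153, 153, 153]
t=4: [154, 154, 154, 154, 154, 154, 154, 154, 154, 154, 154, 154]
t=5: [154, 154, 154, 154, 154, 154, 154, 154, 154, 154, 154, 154]

Answer: [154, 154, 154, 154, 154, 154, 154, 154, 154, 154, 154, 154]
Key observation: The state at step 4, [154, 154, 154, 154, 154, 154, 154, 154, 154, 154, 154, 154], reappears at step 5: the system is in a cycle of period 1 from step 4 on.  Therefore the state at step 738 equals the state at step 4 + ((738 - 4) mod 1) = 4, which is [154, 154, 154, 154, 154, 154, 154, 154, 154, 154, 154, 154].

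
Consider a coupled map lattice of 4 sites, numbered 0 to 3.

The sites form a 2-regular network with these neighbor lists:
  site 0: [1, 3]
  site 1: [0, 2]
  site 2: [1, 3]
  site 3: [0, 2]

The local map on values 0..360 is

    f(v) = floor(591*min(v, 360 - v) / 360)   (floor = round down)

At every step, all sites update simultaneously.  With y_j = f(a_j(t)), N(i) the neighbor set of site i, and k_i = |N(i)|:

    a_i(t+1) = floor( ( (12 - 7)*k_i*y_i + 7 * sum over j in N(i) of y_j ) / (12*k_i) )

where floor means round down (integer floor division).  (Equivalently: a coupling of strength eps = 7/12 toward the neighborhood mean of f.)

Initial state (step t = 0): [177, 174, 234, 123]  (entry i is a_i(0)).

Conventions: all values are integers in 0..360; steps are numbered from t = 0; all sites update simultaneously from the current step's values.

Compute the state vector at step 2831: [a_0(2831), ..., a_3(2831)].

Simulating step by step:
t=0: [177, 174, 234, 123]
t=1: [262, 263, 227, 228]
t=2: [176, 176, 200, 200]
t=3: [280, 280, 269, 269]
t=4: [136, 136, 143, 143]
t=5: [226, 226, 230, 230]
t=6: [217, 217, 214, 214]
t=7: [235, 235, 237, 237]
t=8: [203, 203, 202, 202]
t=9: [257, 257, 258, 258]
t=10: [168, 168, 167, 167]
t=11: [274, 274, 274, 274]
t=12: [141, 141, 141, 141]
t=13: [231, 231, 231, 231]
t=14: [211, 211, 211, 211]
t=15: [244, 244, 244, 244]
t=16: [190, 190, 190, 190]
t=17: [279, 279, 279, 279]
t=18: [132, 132, 132, 132]
t=19: [216, 216, 216, 216]
t=20: [236, 236, 236, 236]
t=21: [203, 203, 203, 203]
t=22: [257, 257, 257, 257]
t=23: [169, 169, 169, 169]
t=24: [277, 277, 277, 277]
t=25: [136, 136, 136, 136]
t=26: [223, 223, 223, 223]
t=27: [224, 224, 224, 224]
t=28: [223, 223, 223, 223]

Answer: [224, 224, 224, 224]
Key observation: The state at step 26, [223, 223, 223, 223], reappears at step 28: the system is in a cycle of period 2 from step 26 on.  Therefore the state at step 2831 equals the state at step 26 + ((2831 - 26) mod 2) = 27, which is [224, 224, 224, 224].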